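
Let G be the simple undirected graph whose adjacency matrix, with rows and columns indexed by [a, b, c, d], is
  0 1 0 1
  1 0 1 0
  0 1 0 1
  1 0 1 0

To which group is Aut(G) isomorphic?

D_4

G is 2-regular and connected on 4 vertices, i.e. the cycle C_4. The automorphisms of the 4-cycle are exactly the symmetries of a regular 4-gon: the dihedral group D_4, |D_4| = 8.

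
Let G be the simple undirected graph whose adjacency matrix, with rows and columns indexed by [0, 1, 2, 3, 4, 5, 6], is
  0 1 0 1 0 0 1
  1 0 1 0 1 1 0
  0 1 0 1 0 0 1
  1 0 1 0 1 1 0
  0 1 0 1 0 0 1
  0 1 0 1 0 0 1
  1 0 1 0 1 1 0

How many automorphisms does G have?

144

The vertices split by degree into {1, 3, 6} (degree 4) and {0, 2, 4, 5} (degree 3); every edge runs between the two parts, so G is the complete bipartite graph K_{3,4}. Automorphisms preserve the bipartition setwise (since the parts differ in size) and act as S_3 × S_4 within it; |Aut| = 144.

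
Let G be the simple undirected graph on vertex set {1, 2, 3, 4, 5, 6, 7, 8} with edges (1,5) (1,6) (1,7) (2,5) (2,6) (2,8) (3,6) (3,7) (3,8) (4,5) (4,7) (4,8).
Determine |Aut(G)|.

48

G is 3-regular and bipartite on 2^3 = 8 vertices with girth 4; it is the hypercube graph Q_3. Aut(Q_3) consists of the signed permutations of the 3 coordinate axes: 3! permutations times 2^3 sign flips, so |Aut| = 2^3·3! = 48.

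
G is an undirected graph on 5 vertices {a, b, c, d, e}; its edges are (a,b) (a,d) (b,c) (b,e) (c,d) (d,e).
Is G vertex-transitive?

No

Automorphisms preserve degree, but G has vertices of degree 2 and vertices of degree 3; no automorphism maps one to the other, so G is not vertex-transitive.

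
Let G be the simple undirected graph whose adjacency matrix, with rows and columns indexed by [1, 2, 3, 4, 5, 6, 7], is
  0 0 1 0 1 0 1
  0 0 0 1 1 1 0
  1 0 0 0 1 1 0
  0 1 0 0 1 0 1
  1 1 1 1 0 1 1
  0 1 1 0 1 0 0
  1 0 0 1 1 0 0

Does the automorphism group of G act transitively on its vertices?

Vertex 5 is the only vertex of degree 6, so every automorphism fixes it; G is not vertex-transitive.

No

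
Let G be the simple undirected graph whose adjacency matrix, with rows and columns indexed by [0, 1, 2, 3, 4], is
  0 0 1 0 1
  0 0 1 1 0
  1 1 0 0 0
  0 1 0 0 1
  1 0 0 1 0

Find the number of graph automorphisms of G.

Every vertex has degree 2 and the graph is connected, so G is the 5-cycle C_5. The automorphisms of the 5-cycle are exactly the symmetries of a regular 5-gon: the dihedral group D_5, |D_5| = 10.

10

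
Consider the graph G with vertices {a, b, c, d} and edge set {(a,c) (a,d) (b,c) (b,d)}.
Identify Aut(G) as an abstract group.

G is 2-regular and bipartite with parts {a, b} and {c, d} (each part is independent and every cross-pair is an edge), so G = K_{2,2}. Aut(K_{2,2}) is the wreath product S_2 ≀ Z_2: permute within each part, then optionally swap the parts; |Aut| = 2·(2!)² = 8.

(S_2 × S_2) ⋊ Z_2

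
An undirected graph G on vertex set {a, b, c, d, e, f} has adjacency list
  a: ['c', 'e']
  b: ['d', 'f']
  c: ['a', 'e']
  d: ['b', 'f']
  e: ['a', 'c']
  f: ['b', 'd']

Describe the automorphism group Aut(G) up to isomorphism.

(D_3 × D_3) ⋊ Z_2

G has two connected components, {b, d, f} and {a, c, e}; each is 2-regular, so G = C_3 ⊔ C_3. With two isomorphic components, Aut(G) = Aut(C_3) ≀ S_2 = (D_3 × D_3) ⋊ Z_2: permute each cycle by D_3, then optionally swap the two cycles. Order 2·(2·3)² = 72.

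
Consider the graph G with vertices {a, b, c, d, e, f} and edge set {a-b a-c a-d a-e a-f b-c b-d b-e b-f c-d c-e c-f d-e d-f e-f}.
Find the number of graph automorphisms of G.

Every vertex has degree 5, so G is the complete graph K_6. Any permutation of the 6 vertices preserves K_6, so Aut(K_6) = S_6 of order 6! = 720.

720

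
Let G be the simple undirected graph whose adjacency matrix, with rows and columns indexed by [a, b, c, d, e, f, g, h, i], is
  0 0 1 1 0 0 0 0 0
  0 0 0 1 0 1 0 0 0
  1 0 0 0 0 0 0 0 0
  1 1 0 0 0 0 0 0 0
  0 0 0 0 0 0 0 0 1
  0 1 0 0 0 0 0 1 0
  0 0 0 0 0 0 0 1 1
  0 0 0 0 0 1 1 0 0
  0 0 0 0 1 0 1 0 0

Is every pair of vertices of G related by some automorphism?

No

Automorphisms preserve degree, but G has vertices of degree 1 and vertices of degree 2; no automorphism maps one to the other, so G is not vertex-transitive.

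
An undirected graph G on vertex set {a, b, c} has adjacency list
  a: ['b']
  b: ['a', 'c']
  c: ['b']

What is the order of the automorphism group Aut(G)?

2

The degree sequence is [1, 2, 1]; the two degree-1 vertices a and c are the ends of a path, so G = P_3. The only nontrivial automorphism of a path is the end-to-end reflection, so Aut(G) ≅ Z_2.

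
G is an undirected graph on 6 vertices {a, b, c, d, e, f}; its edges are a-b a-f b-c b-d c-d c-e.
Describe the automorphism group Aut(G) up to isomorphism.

Degrees alone do not determine every vertex (e.g. a and d both have degree 2), but their neighbour-degree multisets differ: N(a) has degrees [1, 3] while N(d) has degrees [3, 3]. Repeating this refinement separates all vertices, so the only automorphism is the identity.

1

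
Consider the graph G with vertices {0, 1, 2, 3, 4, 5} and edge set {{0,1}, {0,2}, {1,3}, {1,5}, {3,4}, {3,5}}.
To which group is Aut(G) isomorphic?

1

Degrees alone do not determine every vertex (e.g. 0 and 5 both have degree 2), but their neighbour-degree multisets differ: N(0) has degrees [1, 3] while N(5) has degrees [3, 3]. Repeating this refinement separates all vertices, so the only automorphism is the identity.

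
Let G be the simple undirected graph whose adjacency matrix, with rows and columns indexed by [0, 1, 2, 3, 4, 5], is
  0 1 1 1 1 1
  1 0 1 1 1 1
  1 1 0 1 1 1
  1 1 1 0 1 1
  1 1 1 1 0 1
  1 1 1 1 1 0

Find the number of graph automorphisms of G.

720

Every vertex has degree 5, so G is the complete graph K_6. Any permutation of the 6 vertices preserves K_6, so Aut(K_6) = S_6 of order 6! = 720.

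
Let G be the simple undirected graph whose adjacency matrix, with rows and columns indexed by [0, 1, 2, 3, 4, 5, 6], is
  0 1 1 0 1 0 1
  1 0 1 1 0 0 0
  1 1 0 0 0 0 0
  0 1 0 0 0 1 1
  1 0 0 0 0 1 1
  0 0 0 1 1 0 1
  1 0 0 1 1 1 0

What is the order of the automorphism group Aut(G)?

1

The degree sequence is [4, 3, 2, 3, 3, 3, 4]. Checking the degree-preserving permutations of the vertex set shows that none except the identity preserves every edge, so Aut(G) is trivial.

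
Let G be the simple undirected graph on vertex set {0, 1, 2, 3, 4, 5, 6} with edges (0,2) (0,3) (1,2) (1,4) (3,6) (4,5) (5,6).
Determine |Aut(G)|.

G is 2-regular and connected on 7 vertices, i.e. the cycle C_7. The automorphisms of the 7-cycle are exactly the symmetries of a regular 7-gon: the dihedral group D_7, |D_7| = 14.

14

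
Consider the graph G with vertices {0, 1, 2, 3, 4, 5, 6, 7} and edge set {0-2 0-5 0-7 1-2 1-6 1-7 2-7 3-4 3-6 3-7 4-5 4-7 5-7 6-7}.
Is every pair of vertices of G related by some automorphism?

No

Vertex 7 is the only vertex of degree 7, so every automorphism fixes it; G is not vertex-transitive.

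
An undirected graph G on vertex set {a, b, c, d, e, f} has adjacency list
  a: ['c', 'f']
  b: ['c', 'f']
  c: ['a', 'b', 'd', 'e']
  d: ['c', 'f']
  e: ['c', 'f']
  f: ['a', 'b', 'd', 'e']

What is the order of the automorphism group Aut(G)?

48

The vertices split by degree into {c, f} (degree 4) and {a, b, d, e} (degree 2); every edge runs between the two parts, so G is the complete bipartite graph K_{2,4}. Automorphisms preserve the bipartition setwise (since the parts differ in size) and act as S_2 × S_4 within it; |Aut| = 48.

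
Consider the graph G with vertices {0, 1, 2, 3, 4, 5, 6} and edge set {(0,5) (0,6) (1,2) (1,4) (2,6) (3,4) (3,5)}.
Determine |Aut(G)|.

G is 2-regular and connected on 7 vertices, i.e. the cycle C_7. The automorphisms of the 7-cycle are exactly the symmetries of a regular 7-gon: the dihedral group D_7, |D_7| = 14.

14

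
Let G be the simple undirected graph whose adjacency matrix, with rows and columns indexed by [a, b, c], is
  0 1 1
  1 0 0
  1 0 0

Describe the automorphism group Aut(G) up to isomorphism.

Z_2

The degree sequence is [2, 1, 1]; the two degree-1 vertices b and c are the ends of a path, so G = P_3. A path has exactly one nontrivial symmetry — reversal — giving Aut(G) of order 2.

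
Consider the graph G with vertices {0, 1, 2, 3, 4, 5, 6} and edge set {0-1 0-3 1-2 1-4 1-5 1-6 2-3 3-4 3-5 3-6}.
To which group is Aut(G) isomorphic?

The vertices split by degree into {1, 3} (degree 5) and {0, 2, 4, 5, 6} (degree 2); every edge runs between the two parts, so G is the complete bipartite graph K_{2,5}. The parts have unequal sizes, so no automorphism swaps them; each part is permuted independently, giving S_5 × S_2 of order 5!·2! = 240.

S_5 × S_2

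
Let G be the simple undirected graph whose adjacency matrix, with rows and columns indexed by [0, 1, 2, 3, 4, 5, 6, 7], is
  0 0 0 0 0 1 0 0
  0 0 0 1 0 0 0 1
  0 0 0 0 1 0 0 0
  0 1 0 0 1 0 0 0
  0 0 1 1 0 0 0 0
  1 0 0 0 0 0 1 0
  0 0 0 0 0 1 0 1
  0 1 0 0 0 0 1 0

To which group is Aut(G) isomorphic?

the cyclic group of order 2

The degree sequence is [1, 2, 1, 2, 2, 2, 2, 2]; the two degree-1 vertices 0 and 2 are the ends of a path, so G = P_8. The only nontrivial automorphism of a path is the end-to-end reflection, so Aut(G) ≅ Z_2.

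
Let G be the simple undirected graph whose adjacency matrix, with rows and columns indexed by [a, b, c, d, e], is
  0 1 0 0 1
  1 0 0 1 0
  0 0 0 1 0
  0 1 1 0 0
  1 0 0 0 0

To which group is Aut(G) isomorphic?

The degree sequence is [2, 2, 1, 2, 1]; the two degree-1 vertices c and e are the ends of a path, so G = P_5. The only nontrivial automorphism of a path is the end-to-end reflection, so Aut(G) ≅ Z_2.

the cyclic group of order 2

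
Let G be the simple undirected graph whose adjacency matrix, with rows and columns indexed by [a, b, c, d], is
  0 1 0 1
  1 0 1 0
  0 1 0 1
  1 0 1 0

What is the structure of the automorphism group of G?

G is 2-regular and bipartite on 2^2 = 4 vertices with girth 4; it is the hypercube graph Q_2. The symmetry group of the 2-cube is the hyperoctahedral group B_2 = Z_2 ≀ S_2, of order 2^2·2! = 8.

the hyperoctahedral group B_2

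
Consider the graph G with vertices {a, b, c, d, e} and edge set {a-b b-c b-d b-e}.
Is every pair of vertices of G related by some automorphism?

No

Vertex b is the only vertex of degree 4, so every automorphism fixes it; G is not vertex-transitive.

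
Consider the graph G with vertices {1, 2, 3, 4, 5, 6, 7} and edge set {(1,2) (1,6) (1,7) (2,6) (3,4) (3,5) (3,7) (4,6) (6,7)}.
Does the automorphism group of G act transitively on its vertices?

No

Vertex 5 is the only vertex of degree 1, so every automorphism fixes it; G is not vertex-transitive.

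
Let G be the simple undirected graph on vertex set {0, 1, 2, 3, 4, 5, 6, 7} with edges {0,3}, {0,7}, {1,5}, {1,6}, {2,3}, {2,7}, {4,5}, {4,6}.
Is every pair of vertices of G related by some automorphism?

Yes

G has two connected components, {0, 2, 3, 7} and {1, 4, 5, 6}; each is 2-regular, so G = C_4 ⊔ C_4. Aut of a disjoint union of two copies of C_4 is the wreath product D_4 ≀ Z_2, of order 2·8² = 128. Under this action every vertex can be carried to every other, so G is vertex-transitive.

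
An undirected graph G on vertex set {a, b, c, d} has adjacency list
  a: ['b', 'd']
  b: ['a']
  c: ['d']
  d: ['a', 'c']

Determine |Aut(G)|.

2

The degree sequence is [2, 1, 1, 2]; the two degree-1 vertices b and c are the ends of a path, so G = P_4. A path has exactly one nontrivial symmetry — reversal — giving Aut(G) of order 2.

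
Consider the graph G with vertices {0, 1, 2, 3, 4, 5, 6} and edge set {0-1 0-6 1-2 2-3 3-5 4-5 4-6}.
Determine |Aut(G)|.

14

G is 2-regular and connected on 7 vertices, i.e. the cycle C_7. The automorphisms of the 7-cycle are exactly the symmetries of a regular 7-gon: the dihedral group D_7, |D_7| = 14.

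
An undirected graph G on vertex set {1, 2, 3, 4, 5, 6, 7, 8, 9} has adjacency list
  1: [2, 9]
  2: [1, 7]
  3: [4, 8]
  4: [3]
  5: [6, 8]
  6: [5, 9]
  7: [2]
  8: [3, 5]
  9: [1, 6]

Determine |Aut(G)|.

2

The degree sequence is [2, 2, 2, 1, 2, 2, 1, 2, 2]; the two degree-1 vertices 4 and 7 are the ends of a path, so G = P_9. A path has exactly one nontrivial symmetry — reversal — giving Aut(G) of order 2.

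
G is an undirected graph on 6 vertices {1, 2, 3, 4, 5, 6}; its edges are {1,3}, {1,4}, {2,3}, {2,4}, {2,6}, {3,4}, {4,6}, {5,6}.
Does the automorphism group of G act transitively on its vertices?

Vertex 1 is the only vertex of degree 2, so every automorphism fixes it; G is not vertex-transitive.

No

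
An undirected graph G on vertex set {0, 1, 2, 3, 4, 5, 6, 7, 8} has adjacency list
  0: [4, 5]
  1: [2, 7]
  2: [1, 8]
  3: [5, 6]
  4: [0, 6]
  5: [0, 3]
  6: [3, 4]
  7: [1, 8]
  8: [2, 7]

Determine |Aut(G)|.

80

G has two connected components, {0, 3, 4, 5, 6} and {1, 2, 7, 8}; each is 2-regular, so G = C_5 ⊔ C_4. No automorphism exchanges components of different sizes, hence Aut(G) is the direct product D_5 × D_4, order 80.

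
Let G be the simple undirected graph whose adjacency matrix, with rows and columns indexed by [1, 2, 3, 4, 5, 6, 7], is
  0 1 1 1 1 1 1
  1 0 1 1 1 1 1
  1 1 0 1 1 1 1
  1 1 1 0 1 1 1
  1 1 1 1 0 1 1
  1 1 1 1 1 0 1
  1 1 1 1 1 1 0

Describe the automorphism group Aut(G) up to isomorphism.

All 7 vertices are pairwise adjacent: G = K_7. Any permutation of the 7 vertices preserves K_7, so Aut(K_7) = S_7 of order 7! = 5040.

S_7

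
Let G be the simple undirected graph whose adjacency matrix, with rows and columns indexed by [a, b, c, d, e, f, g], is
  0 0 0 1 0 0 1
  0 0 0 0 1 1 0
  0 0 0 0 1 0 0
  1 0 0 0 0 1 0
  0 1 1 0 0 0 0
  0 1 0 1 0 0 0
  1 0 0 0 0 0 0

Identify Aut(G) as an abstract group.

C_2

The degree sequence is [2, 2, 1, 2, 2, 2, 1]; the two degree-1 vertices c and g are the ends of a path, so G = P_7. The only nontrivial automorphism of a path is the end-to-end reflection, so Aut(G) ≅ Z_2.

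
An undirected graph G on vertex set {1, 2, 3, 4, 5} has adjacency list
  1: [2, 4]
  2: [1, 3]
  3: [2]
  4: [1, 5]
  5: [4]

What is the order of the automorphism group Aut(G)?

The degree sequence is [2, 2, 1, 2, 1]; the two degree-1 vertices 3 and 5 are the ends of a path, so G = P_5. A path has exactly one nontrivial symmetry — reversal — giving Aut(G) of order 2.

2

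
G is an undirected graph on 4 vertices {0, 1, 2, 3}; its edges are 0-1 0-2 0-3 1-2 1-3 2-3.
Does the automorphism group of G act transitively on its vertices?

All 4 vertices are pairwise adjacent: G = K_4. Any permutation of the 4 vertices preserves K_4, so Aut(K_4) = S_4 of order 4! = 24. Under this action every vertex can be carried to every other, so G is vertex-transitive.

Yes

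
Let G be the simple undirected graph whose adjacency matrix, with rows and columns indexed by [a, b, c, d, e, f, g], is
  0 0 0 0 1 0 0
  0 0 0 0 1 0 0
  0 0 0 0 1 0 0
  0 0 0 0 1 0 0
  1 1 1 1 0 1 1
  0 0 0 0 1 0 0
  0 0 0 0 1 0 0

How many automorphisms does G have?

Vertex e has degree 6 and every other vertex has degree 1, so G is the star K_{1,6} with centre e. Any automorphism fixes the centre and permutes the 6 leaves freely, so Aut(G) ≅ S_6 of order 6! = 720.

720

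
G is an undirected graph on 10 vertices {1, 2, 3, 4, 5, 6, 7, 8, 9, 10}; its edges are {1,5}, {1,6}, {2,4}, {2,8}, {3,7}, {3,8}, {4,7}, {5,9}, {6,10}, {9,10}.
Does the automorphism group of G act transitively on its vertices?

G has two connected components, {1, 5, 6, 9, 10} and {2, 3, 4, 7, 8}; each is 2-regular, so G = C_5 ⊔ C_5. With two isomorphic components, Aut(G) = Aut(C_5) ≀ S_2 = (D_5 × D_5) ⋊ Z_2: permute each cycle by D_5, then optionally swap the two cycles. Order 2·(2·5)² = 200. Under this action every vertex can be carried to every other, so G is vertex-transitive.

Yes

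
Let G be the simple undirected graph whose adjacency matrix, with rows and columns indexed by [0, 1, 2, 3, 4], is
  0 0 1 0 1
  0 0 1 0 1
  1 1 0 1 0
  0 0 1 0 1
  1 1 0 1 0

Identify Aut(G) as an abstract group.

S_3 × S_2

The vertices split by degree into {2, 4} (degree 3) and {0, 1, 3} (degree 2); every edge runs between the two parts, so G is the complete bipartite graph K_{2,3}. The parts have unequal sizes, so no automorphism swaps them; each part is permuted independently, giving S_3 × S_2 of order 3!·2! = 12.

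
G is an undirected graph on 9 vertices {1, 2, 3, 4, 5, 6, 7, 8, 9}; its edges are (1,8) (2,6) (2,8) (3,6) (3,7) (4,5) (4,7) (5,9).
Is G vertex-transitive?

Automorphisms preserve degree, but G has vertices of degree 1 and vertices of degree 2; no automorphism maps one to the other, so G is not vertex-transitive.

No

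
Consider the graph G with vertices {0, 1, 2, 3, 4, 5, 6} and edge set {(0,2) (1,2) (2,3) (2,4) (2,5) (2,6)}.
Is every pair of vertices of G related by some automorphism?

Vertex 2 is the only vertex of degree 6, so every automorphism fixes it; G is not vertex-transitive.

No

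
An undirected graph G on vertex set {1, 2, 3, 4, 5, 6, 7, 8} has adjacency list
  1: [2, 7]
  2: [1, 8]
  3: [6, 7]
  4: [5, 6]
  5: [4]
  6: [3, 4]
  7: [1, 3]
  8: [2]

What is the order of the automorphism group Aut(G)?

2

The degree sequence is [2, 2, 2, 2, 1, 2, 2, 1]; the two degree-1 vertices 5 and 8 are the ends of a path, so G = P_8. A path has exactly one nontrivial symmetry — reversal — giving Aut(G) of order 2.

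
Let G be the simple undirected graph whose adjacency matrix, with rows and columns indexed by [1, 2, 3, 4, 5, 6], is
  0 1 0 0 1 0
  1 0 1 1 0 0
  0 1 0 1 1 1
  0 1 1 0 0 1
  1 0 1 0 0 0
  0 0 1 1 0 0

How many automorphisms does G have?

1

The degree sequence is [2, 3, 4, 3, 2, 2]. Checking the degree-preserving permutations of the vertex set shows that none except the identity preserves every edge, so Aut(G) is trivial.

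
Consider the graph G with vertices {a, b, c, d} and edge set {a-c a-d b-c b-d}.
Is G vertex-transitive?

Yes

G is 2-regular and bipartite on 2^2 = 4 vertices with girth 4; it is the hypercube graph Q_2. Aut(Q_2) consists of the signed permutations of the 2 coordinate axes: 2! permutations times 2^2 sign flips, so |Aut| = 2^2·2! = 8. This group acts transitively on the 4 vertices.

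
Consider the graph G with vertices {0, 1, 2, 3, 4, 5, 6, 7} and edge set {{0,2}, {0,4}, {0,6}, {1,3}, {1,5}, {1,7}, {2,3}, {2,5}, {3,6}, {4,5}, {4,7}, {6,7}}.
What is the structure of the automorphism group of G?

the hyperoctahedral group B_3

G is 3-regular and bipartite on 2^3 = 8 vertices with girth 4; it is the hypercube graph Q_3. Aut(Q_3) consists of the signed permutations of the 3 coordinate axes: 3! permutations times 2^3 sign flips, so |Aut| = 2^3·3! = 48.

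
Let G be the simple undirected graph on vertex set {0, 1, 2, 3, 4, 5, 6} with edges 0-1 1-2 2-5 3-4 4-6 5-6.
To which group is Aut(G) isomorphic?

the cyclic group of order 2

The degree sequence is [1, 2, 2, 1, 2, 2, 2]; the two degree-1 vertices 0 and 3 are the ends of a path, so G = P_7. A path has exactly one nontrivial symmetry — reversal — giving Aut(G) of order 2.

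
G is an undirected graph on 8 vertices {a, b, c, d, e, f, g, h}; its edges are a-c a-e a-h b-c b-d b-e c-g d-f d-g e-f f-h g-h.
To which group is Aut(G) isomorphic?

G is 3-regular and bipartite on 2^3 = 8 vertices with girth 4; it is the hypercube graph Q_3. Aut(Q_3) consists of the signed permutations of the 3 coordinate axes: 3! permutations times 2^3 sign flips, so |Aut| = 2^3·3! = 48.

the hyperoctahedral group B_3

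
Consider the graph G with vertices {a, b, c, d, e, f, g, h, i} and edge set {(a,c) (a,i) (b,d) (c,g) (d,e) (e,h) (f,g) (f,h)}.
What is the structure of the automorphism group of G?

the cyclic group of order 2

The degree sequence is [2, 1, 2, 2, 2, 2, 2, 2, 1]; the two degree-1 vertices b and i are the ends of a path, so G = P_9. The only nontrivial automorphism of a path is the end-to-end reflection, so Aut(G) ≅ Z_2.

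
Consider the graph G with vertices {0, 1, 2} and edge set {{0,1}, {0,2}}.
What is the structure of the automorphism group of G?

C_2

The degree sequence is [2, 1, 1]; the two degree-1 vertices 1 and 2 are the ends of a path, so G = P_3. The only nontrivial automorphism of a path is the end-to-end reflection, so Aut(G) ≅ Z_2.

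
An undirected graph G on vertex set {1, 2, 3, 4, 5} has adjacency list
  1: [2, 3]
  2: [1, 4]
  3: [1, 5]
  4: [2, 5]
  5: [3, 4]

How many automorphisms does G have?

10

Every vertex has degree 2 and the graph is connected, so G is the 5-cycle C_5. The automorphisms of the 5-cycle are exactly the symmetries of a regular 5-gon: the dihedral group D_5, |D_5| = 10.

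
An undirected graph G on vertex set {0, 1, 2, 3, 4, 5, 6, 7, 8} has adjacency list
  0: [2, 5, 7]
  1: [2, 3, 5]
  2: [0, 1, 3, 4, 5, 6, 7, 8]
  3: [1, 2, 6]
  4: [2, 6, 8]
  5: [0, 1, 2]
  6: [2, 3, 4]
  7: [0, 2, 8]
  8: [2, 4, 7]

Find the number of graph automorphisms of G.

16

Vertex 2 is the unique vertex of degree 8; the remaining 8 vertices each have degree 3 and induce a cycle, so G is the wheel on 9 vertices with hub 2. Every automorphism fixes the hub and acts on the rim 8-cycle, so Aut(G) ≅ Aut(C_8) = D_8 of order 16.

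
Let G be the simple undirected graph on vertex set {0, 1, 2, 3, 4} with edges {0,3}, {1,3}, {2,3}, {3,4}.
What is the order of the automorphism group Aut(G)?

24

Vertex 3 has degree 4 and every other vertex has degree 1, so G is the star K_{1,4} with centre 3. The 4 leaves are pairwise interchangeable while the centre is fixed, giving Aut(G) = S_4.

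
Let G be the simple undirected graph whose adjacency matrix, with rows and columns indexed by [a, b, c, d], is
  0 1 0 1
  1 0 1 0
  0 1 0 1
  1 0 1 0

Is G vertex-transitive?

Yes

G is 2-regular and connected on 4 vertices, i.e. the cycle C_4. C_4 has 4 rotations and 4 reflections, so Aut(C_4) ≅ D_4 of order 8. This group acts transitively on the 4 vertices.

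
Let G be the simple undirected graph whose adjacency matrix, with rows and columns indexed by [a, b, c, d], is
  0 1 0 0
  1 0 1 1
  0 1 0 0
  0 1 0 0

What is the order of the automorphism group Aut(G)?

6

Vertex b has degree 3 and every other vertex has degree 1, so G is the star K_{1,3} with centre b. The 3 leaves are pairwise interchangeable while the centre is fixed, giving Aut(G) = S_3.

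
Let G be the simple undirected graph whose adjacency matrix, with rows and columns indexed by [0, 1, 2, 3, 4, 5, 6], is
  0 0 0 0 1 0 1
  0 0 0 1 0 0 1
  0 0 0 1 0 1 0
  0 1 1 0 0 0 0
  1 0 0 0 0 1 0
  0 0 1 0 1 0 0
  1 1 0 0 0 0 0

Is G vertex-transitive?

Yes

G is 2-regular and connected on 7 vertices, i.e. the cycle C_7. C_7 has 7 rotations and 7 reflections, so Aut(C_7) ≅ D_7 of order 14. Under this action every vertex can be carried to every other, so G is vertex-transitive.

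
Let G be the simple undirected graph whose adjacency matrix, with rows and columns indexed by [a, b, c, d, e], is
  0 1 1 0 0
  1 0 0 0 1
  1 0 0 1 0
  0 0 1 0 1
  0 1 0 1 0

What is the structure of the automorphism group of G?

the dihedral group of order 10

Every vertex has degree 2 and the graph is connected, so G is the 5-cycle C_5. The automorphisms of the 5-cycle are exactly the symmetries of a regular 5-gon: the dihedral group D_5, |D_5| = 10.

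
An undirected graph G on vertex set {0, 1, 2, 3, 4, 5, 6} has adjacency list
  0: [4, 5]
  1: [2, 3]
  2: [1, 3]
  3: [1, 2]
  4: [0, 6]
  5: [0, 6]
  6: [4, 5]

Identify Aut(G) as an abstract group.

D_4 × D_3

G has two connected components, {0, 4, 5, 6} and {1, 2, 3}; each is 2-regular, so G = C_4 ⊔ C_3. No automorphism exchanges components of different sizes, hence Aut(G) is the direct product D_4 × D_3, order 48.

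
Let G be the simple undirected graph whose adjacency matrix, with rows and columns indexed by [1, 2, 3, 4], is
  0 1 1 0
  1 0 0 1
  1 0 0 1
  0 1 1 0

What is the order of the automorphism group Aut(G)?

G is 2-regular and bipartite with parts {2, 3} and {1, 4} (each part is independent and every cross-pair is an edge), so G = K_{2,2}. Each part can be permuted independently (S_2 × S_2) and the two equal-size parts can also be swapped, giving (S_2 × S_2) ⋊ Z_2 of order 2·(2!)² = 8.

8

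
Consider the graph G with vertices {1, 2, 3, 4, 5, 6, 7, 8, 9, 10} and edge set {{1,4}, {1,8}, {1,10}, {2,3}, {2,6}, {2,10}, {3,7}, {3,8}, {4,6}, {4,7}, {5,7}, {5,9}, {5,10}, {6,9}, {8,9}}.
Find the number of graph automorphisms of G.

G is 3-regular on 10 vertices with no triangles and no 4-cycles (girth 5): this is the Petersen graph. Viewing the Petersen graph as the Kneser graph K(5,2) — vertices are 2-subsets of {1,…,5}, edges join disjoint pairs — its automorphisms are exactly the permutations of the 5-element set, so Aut ≅ S_5 of order 120.

120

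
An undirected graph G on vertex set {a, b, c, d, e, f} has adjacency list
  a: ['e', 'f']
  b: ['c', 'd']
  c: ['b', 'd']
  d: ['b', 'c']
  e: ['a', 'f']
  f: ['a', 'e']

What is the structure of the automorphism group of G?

D_3 ≀ Z_2

G has two connected components, {b, c, d} and {a, e, f}; each is 2-regular, so G = C_3 ⊔ C_3. With two isomorphic components, Aut(G) = Aut(C_3) ≀ S_2 = (D_3 × D_3) ⋊ Z_2: permute each cycle by D_3, then optionally swap the two cycles. Order 2·(2·3)² = 72.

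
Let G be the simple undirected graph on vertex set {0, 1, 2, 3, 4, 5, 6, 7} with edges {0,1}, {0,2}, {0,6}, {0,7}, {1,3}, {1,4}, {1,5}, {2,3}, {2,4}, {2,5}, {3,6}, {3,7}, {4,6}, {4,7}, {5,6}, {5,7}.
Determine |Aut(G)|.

1152

G is 4-regular and bipartite with parts {0, 3, 4, 5} and {1, 2, 6, 7} (each part is independent and every cross-pair is an edge), so G = K_{4,4}. Each part can be permuted independently (S_4 × S_4) and the two equal-size parts can also be swapped, giving (S_4 × S_4) ⋊ Z_2 of order 2·(4!)² = 1152.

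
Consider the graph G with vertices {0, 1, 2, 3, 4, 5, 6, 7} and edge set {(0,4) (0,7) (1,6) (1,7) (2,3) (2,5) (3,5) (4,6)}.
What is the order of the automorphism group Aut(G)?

60

G has two connected components, {0, 1, 4, 6, 7} and {2, 3, 5}; each is 2-regular, so G = C_5 ⊔ C_3. The components are non-isomorphic (different sizes), so Aut(G) = Aut(C_5) × Aut(C_3) = D_5 × D_3 of order 10·6 = 60.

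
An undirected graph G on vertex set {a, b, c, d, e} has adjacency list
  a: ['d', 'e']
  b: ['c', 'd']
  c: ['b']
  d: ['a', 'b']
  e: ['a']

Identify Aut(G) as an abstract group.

the cyclic group of order 2

The degree sequence is [2, 2, 1, 2, 1]; the two degree-1 vertices c and e are the ends of a path, so G = P_5. A path has exactly one nontrivial symmetry — reversal — giving Aut(G) of order 2.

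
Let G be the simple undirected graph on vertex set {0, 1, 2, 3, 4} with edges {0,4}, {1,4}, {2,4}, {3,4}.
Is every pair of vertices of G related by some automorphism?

No

Vertex 4 is the only vertex of degree 4, so every automorphism fixes it; G is not vertex-transitive.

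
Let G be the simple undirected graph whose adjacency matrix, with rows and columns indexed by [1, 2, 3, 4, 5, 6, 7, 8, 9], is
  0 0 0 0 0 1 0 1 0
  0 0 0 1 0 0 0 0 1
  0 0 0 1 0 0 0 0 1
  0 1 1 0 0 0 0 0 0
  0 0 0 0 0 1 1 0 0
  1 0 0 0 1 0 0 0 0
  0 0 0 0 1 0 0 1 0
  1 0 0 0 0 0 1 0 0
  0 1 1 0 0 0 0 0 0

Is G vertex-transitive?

G has two connected components, {1, 5, 6, 7, 8} and {2, 3, 4, 9}; each is 2-regular, so G = C_5 ⊔ C_4. The orbit of 1 under Aut(G) is {1, 5, 6, 7, 8}, which does not contain 2, so G is not vertex-transitive.

No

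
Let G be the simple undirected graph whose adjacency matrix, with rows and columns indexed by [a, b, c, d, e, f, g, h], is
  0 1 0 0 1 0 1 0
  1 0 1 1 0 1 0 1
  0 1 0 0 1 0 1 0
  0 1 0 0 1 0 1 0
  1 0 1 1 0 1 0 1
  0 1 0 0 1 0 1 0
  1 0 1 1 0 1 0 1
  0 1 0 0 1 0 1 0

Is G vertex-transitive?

No

Automorphisms preserve degree, but G has vertices of degree 3 and vertices of degree 5; no automorphism maps one to the other, so G is not vertex-transitive.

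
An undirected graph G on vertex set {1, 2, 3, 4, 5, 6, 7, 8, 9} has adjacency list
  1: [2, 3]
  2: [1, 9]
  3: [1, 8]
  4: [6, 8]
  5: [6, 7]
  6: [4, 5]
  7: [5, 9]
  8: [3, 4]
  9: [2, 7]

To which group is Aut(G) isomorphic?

D_9

Every vertex has degree 2 and the graph is connected, so G is the 9-cycle C_9. C_9 has 9 rotations and 9 reflections, so Aut(C_9) ≅ D_9 of order 18.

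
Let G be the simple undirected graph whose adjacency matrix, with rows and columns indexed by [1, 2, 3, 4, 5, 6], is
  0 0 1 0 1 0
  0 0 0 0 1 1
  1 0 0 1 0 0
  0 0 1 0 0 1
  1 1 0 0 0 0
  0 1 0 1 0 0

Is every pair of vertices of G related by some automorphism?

Yes

G is 2-regular and connected on 6 vertices, i.e. the cycle C_6. The automorphisms of the 6-cycle are exactly the symmetries of a regular 6-gon: the dihedral group D_6, |D_6| = 12. This group acts transitively on the 6 vertices.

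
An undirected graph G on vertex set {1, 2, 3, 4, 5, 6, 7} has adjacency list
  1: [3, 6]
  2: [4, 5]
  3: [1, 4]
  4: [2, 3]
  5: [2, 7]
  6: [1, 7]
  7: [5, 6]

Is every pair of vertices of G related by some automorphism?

G is 2-regular and connected on 7 vertices, i.e. the cycle C_7. The automorphisms of the 7-cycle are exactly the symmetries of a regular 7-gon: the dihedral group D_7, |D_7| = 14. Under this action every vertex can be carried to every other, so G is vertex-transitive.

Yes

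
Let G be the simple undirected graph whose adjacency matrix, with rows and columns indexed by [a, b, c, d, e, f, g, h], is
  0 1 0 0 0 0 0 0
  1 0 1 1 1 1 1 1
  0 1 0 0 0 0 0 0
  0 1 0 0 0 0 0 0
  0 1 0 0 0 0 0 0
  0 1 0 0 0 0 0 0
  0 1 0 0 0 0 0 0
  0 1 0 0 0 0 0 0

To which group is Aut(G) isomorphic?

Vertex b has degree 7 and every other vertex has degree 1, so G is the star K_{1,7} with centre b. Any automorphism fixes the centre and permutes the 7 leaves freely, so Aut(G) ≅ S_7 of order 7! = 5040.

the symmetric group on 7 letters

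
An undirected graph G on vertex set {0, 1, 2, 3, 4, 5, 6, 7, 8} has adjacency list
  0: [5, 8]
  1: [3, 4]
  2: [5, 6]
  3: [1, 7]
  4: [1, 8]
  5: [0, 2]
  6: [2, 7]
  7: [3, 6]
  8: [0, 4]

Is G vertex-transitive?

Yes

G is 2-regular and connected on 9 vertices, i.e. the cycle C_9. C_9 has 9 rotations and 9 reflections, so Aut(C_9) ≅ D_9 of order 18. This group acts transitively on the 9 vertices.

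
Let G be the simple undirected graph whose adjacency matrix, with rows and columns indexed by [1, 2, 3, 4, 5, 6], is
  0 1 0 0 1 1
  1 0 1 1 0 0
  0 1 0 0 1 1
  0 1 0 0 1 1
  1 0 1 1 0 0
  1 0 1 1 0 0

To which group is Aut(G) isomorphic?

(S_3 × S_3) ⋊ Z_2

G is 3-regular and bipartite with parts {1, 3, 4} and {2, 5, 6} (each part is independent and every cross-pair is an edge), so G = K_{3,3}. Aut(K_{3,3}) is the wreath product S_3 ≀ Z_2: permute within each part, then optionally swap the parts; |Aut| = 2·(3!)² = 72.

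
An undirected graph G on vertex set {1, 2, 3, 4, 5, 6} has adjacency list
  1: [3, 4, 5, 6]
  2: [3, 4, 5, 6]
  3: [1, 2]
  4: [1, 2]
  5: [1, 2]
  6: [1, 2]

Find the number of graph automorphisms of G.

48

The vertices split by degree into {1, 2} (degree 4) and {3, 4, 5, 6} (degree 2); every edge runs between the two parts, so G is the complete bipartite graph K_{2,4}. Automorphisms preserve the bipartition setwise (since the parts differ in size) and act as S_4 × S_2 within it; |Aut| = 48.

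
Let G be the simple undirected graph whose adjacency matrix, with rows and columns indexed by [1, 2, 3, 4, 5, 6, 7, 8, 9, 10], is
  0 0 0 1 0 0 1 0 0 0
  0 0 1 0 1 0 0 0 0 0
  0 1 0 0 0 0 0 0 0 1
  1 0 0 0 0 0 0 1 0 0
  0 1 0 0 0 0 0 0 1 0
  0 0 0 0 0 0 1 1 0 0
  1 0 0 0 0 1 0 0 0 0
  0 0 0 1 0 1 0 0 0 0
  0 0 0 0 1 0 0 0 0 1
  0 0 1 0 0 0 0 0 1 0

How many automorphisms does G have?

200

G has two connected components, {1, 4, 6, 7, 8} and {2, 3, 5, 9, 10}; each is 2-regular, so G = C_5 ⊔ C_5. Aut of a disjoint union of two copies of C_5 is the wreath product D_5 ≀ Z_2, of order 2·10² = 200.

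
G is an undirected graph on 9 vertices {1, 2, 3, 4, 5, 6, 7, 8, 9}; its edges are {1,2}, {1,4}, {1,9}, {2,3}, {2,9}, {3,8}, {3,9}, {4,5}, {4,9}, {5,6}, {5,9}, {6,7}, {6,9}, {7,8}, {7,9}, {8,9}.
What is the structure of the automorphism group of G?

the dihedral group of order 16

Vertex 9 is the unique vertex of degree 8; the remaining 8 vertices each have degree 3 and induce a cycle, so G is the wheel on 9 vertices with hub 9. Every automorphism fixes the hub and acts on the rim 8-cycle, so Aut(G) ≅ Aut(C_8) = D_8 of order 16.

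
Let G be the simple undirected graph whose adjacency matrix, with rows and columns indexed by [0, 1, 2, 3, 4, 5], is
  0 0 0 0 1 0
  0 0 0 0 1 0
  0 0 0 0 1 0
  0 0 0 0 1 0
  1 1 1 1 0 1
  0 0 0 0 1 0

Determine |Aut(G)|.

Vertex 4 has degree 5 and every other vertex has degree 1, so G is the star K_{1,5} with centre 4. Any automorphism fixes the centre and permutes the 5 leaves freely, so Aut(G) ≅ S_5 of order 5! = 120.

120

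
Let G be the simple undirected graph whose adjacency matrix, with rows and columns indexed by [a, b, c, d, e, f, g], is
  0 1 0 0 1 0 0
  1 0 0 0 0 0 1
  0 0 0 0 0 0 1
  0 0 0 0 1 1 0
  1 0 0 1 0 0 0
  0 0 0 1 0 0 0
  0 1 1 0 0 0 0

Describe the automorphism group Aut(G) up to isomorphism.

The degree sequence is [2, 2, 1, 2, 2, 1, 2]; the two degree-1 vertices c and f are the ends of a path, so G = P_7. A path has exactly one nontrivial symmetry — reversal — giving Aut(G) of order 2.

C_2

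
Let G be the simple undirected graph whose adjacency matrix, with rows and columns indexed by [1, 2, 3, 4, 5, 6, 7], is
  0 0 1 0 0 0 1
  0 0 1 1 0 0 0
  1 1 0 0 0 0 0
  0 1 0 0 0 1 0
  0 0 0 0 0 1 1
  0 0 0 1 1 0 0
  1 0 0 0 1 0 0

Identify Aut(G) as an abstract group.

G is 2-regular and connected on 7 vertices, i.e. the cycle C_7. The automorphisms of the 7-cycle are exactly the symmetries of a regular 7-gon: the dihedral group D_7, |D_7| = 14.

the dihedral group of order 14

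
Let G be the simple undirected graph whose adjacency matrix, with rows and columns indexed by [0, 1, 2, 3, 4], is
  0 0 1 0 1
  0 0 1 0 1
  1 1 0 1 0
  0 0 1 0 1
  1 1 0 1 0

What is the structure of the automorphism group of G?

The vertices split by degree into {2, 4} (degree 3) and {0, 1, 3} (degree 2); every edge runs between the two parts, so G is the complete bipartite graph K_{2,3}. The parts have unequal sizes, so no automorphism swaps them; each part is permuted independently, giving S_2 × S_3 of order 2!·3! = 12.

S_2 × S_3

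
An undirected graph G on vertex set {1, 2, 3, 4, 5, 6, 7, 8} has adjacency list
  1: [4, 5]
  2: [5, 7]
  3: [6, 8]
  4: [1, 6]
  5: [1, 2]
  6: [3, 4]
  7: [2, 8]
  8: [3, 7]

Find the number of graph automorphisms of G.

16

G is 2-regular and connected on 8 vertices, i.e. the cycle C_8. C_8 has 8 rotations and 8 reflections, so Aut(C_8) ≅ D_8 of order 16.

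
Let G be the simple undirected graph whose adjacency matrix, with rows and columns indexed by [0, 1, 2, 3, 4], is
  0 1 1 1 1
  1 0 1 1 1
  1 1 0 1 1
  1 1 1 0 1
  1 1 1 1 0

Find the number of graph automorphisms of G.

All 5 vertices are pairwise adjacent: G = K_5. Any permutation of the 5 vertices preserves K_5, so Aut(K_5) = S_5 of order 5! = 120.

120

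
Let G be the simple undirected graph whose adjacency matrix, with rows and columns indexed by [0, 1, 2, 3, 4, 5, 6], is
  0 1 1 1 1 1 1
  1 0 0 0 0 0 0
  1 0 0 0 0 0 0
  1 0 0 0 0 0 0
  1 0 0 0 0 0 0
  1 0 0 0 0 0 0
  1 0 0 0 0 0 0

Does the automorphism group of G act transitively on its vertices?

Vertex 0 is the only vertex of degree 6, so every automorphism fixes it; G is not vertex-transitive.

No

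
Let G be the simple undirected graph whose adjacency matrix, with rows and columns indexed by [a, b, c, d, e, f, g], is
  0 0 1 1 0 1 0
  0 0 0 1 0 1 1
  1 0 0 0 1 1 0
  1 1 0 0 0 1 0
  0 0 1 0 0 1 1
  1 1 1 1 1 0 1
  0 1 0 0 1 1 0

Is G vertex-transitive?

No

Vertex f is the only vertex of degree 6, so every automorphism fixes it; G is not vertex-transitive.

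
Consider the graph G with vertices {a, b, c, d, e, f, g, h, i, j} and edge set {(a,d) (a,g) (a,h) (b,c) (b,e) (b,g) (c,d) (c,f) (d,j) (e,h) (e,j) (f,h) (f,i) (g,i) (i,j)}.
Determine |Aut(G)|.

120

G is 3-regular on 10 vertices with no triangles and no 4-cycles (girth 5): this is the Petersen graph. Viewing the Petersen graph as the Kneser graph K(5,2) — vertices are 2-subsets of {1,…,5}, edges join disjoint pairs — its automorphisms are exactly the permutations of the 5-element set, so Aut ≅ S_5 of order 120.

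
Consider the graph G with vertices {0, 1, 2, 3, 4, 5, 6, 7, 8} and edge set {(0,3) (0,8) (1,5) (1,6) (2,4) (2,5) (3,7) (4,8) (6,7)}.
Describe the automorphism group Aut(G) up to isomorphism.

Every vertex has degree 2 and the graph is connected, so G is the 9-cycle C_9. C_9 has 9 rotations and 9 reflections, so Aut(C_9) ≅ D_9 of order 18.

D_9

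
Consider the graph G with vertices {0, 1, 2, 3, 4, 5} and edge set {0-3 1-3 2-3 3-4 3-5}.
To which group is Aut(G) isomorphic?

S_5

Vertex 3 has degree 5 and every other vertex has degree 1, so G is the star K_{1,5} with centre 3. The 5 leaves are pairwise interchangeable while the centre is fixed, giving Aut(G) = S_5.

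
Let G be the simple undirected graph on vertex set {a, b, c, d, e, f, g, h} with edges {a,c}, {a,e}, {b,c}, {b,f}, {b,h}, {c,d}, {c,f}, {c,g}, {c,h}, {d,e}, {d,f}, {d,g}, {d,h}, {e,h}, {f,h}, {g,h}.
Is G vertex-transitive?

No

Vertex a is the only vertex of degree 2, so every automorphism fixes it; G is not vertex-transitive.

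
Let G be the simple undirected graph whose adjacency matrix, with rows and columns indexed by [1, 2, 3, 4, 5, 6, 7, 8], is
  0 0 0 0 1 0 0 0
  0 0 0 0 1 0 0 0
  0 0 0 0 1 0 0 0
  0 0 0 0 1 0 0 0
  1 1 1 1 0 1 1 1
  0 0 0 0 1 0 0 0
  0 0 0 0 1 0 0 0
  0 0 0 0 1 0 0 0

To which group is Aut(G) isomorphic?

Vertex 5 has degree 7 and every other vertex has degree 1, so G is the star K_{1,7} with centre 5. The 7 leaves are pairwise interchangeable while the centre is fixed, giving Aut(G) = S_7.

the symmetric group on 7 letters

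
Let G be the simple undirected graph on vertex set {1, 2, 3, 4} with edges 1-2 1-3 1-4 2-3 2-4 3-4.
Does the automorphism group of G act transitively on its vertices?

Every vertex has degree 3, so G is the complete graph K_4. Any permutation of the 4 vertices preserves K_4, so Aut(K_4) = S_4 of order 4! = 24. Under this action every vertex can be carried to every other, so G is vertex-transitive.

Yes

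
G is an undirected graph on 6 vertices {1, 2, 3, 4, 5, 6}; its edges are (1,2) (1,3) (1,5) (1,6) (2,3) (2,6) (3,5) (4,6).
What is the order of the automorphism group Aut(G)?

Degrees alone do not determine every vertex (e.g. 2 and 3 both have degree 3), but their neighbour-degree multisets differ: N(2) has degrees [3, 3, 4] while N(3) has degrees [2, 3, 4]. Repeating this refinement separates all vertices, so the only automorphism is the identity.

1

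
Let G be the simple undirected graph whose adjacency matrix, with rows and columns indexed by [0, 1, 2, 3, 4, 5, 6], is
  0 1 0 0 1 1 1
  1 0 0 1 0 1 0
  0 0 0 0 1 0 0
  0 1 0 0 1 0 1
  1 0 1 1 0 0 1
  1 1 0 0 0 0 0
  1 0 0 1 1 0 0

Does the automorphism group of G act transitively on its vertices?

Vertex 2 is the only vertex of degree 1, so every automorphism fixes it; G is not vertex-transitive.

No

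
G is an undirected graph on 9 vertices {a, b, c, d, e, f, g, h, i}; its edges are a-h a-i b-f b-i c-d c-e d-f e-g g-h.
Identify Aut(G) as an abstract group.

D_9

G is 2-regular and connected on 9 vertices, i.e. the cycle C_9. C_9 has 9 rotations and 9 reflections, so Aut(C_9) ≅ D_9 of order 18.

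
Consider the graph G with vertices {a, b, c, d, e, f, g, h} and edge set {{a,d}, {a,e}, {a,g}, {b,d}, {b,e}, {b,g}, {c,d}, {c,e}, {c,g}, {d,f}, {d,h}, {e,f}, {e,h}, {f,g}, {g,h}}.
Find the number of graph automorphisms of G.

720

The vertices split by degree into {d, e, g} (degree 5) and {a, b, c, f, h} (degree 3); every edge runs between the two parts, so G is the complete bipartite graph K_{3,5}. The parts have unequal sizes, so no automorphism swaps them; each part is permuted independently, giving S_5 × S_3 of order 5!·3! = 720.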